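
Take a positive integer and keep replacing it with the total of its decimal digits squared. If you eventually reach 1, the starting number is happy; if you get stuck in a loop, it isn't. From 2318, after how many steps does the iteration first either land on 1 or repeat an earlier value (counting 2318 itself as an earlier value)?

2318 → 2² + 3² + 1² + 8² = 78
78 → 7² + 8² = 113
113 → 1² + 1² + 3² = 11
11 → 1² + 1² = 2
2 → 2² = 4
4 → 4² = 16
16 → 1² + 6² = 37
37 → 3² + 7² = 58
58 → 5² + 8² = 89
89 → 8² + 9² = 145
145 → 1² + 4² + 5² = 42
42 → 4² + 2² = 20
20 → 2² + 0² = 4  — 4 repeats.
That took 13 steps.

13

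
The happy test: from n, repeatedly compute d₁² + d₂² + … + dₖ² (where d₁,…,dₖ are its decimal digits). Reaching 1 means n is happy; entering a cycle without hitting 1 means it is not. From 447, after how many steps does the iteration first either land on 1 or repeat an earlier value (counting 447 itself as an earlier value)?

12

447 → 81
81 → 65
65 → 61
61 → 37
37 → 58
58 → 89
89 → 145
145 → 42
42 → 20
20 → 4
4 → 16
16 → 37  — 37 repeats.
That took 12 steps.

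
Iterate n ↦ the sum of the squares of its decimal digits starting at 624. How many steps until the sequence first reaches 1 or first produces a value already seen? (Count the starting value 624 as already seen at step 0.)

624 → 56
56 → 61
61 → 37
37 → 58
58 → 89
89 → 145
145 → 42
42 → 20
20 → 4
4 → 16
16 → 37  — 37 repeats.
That took 11 steps.

11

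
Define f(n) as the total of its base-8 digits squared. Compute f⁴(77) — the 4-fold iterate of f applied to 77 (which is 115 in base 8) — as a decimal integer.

1

77 = (1,1,5)_8 → 1² + 1² + 5² = 27
27 = (3,3)_8 → 3² + 3² = 18
18 = (2,2)_8 → 2² + 2² = 8
8 = (1,0)_8 → 1² + 0² = 1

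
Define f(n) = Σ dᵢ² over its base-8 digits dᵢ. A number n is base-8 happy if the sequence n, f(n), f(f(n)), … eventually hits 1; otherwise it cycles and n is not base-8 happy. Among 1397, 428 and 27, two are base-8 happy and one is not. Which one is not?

1397: 1397 → 90 → 14 → 37 → 41 → 26 → 13 → 26  — repeats 26 (not base-8 happy)
428: 428 → 77 → 27 → 18 → 8 → 1  — reaches 1 (base-8 happy)
27: 27 → 18 → 8 → 1  — reaches 1 (base-8 happy)

1397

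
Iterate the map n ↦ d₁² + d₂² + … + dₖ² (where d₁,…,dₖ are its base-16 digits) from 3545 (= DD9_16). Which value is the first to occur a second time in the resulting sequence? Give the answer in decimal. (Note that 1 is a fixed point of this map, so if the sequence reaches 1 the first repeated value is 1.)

1

3545 = (13,13,9)_16 → 13² + 13² + 9² = 419
419 = (1,10,3)_16 → 1² + 10² + 3² = 110
110 = (6,14)_16 → 6² + 14² = 232
232 = (14,8)_16 → 14² + 8² = 260
260 = (1,0,4)_16 → 1² + 0² + 4² = 17
17 = (1,1)_16 → 1² + 1² = 2
2 = (2)_16 → 2² = 4
4 = (4)_16 → 4² = 16
16 = (1,0)_16 → 1² + 0² = 1  — reached the fixed point 1.
1 → 1, so 1 is the first repeated value.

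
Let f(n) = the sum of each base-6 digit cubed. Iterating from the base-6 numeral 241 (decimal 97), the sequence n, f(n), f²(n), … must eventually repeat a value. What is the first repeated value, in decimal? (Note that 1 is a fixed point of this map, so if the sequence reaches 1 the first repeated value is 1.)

97 = (2,4,1)_6 → 2³ + 4³ + 1³ = 73
73 = (2,0,1)_6 → 2³ + 0³ + 1³ = 9
9 = (1,3)_6 → 1³ + 3³ = 28
28 = (4,4)_6 → 4³ + 4³ = 128
128 = (3,3,2)_6 → 3³ + 3³ + 2³ = 62
62 = (1,4,2)_6 → 1³ + 4³ + 2³ = 73  — 73 already appeared earlier.

73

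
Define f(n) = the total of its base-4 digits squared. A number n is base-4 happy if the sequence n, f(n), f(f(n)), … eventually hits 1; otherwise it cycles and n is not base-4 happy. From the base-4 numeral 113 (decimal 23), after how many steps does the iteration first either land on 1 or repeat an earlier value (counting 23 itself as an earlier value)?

23 = (1,1,3)_4 → 1² + 1² + 3² = 11
11 = (2,3)_4 → 2² + 3² = 13
13 = (3,1)_4 → 3² + 1² = 10
10 = (2,2)_4 → 2² + 2² = 8
8 = (2,0)_4 → 2² + 0² = 4
4 = (1,0)_4 → 1² + 0² = 1  — reached 1.
That took 6 steps.

6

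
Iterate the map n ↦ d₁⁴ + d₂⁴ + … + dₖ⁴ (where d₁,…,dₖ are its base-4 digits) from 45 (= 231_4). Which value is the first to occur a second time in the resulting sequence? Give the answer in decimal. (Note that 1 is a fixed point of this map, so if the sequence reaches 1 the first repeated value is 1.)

1

45 = (2,3,1)_4 → 98
98 = (1,2,0,2)_4 → 33
33 = (2,0,1)_4 → 17
17 = (1,0,1)_4 → 2
2 = (2)_4 → 16
16 = (1,0,0)_4 → 1  — reached the fixed point 1.
1 → 1, so 1 is the first repeated value.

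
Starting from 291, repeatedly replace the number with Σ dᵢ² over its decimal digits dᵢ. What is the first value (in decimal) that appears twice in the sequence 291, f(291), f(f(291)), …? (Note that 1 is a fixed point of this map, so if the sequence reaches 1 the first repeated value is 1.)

291 → 2² + 9² + 1² = 4 + 81 + 1 = 86
86 → 8² + 6² = 64 + 36 = 100
100 → 1² + 0² + 0² = 1 + 0 + 0 = 1  — reached the fixed point 1.
1 → 1, so 1 is the first repeated value.

1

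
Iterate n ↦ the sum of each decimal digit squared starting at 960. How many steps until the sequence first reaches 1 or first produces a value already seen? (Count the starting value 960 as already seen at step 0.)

960 → 9² + 6² + 0² = 117
117 → 1² + 1² + 7² = 51
51 → 5² + 1² = 26
26 → 2² + 6² = 40
40 → 4² + 0² = 16
16 → 1² + 6² = 37
37 → 3² + 7² = 58
58 → 5² + 8² = 89
89 → 8² + 9² = 145
145 → 1² + 4² + 5² = 42
42 → 4² + 2² = 20
20 → 2² + 0² = 4
4 → 4² = 16  — 16 repeats.
That took 13 steps.

13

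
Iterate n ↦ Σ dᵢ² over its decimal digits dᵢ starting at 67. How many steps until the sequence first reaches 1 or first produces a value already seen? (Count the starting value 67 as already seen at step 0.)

10

67 → 6² + 7² = 85
85 → 8² + 5² = 89
89 → 8² + 9² = 145
145 → 1² + 4² + 5² = 42
42 → 4² + 2² = 20
20 → 2² + 0² = 4
4 → 4² = 16
16 → 1² + 6² = 37
37 → 3² + 7² = 58
58 → 5² + 8² = 89  — 89 repeats.
That took 10 steps.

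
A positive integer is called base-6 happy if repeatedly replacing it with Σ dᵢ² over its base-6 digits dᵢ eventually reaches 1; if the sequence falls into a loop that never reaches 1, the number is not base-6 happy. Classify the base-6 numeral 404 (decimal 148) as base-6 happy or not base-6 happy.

not base-6 happy

148 = (4,0,4)_6 → 32
32 = (5,2)_6 → 29
29 = (4,5)_6 → 41
41 = (1,0,5)_6 → 26
26 = (4,2)_6 → 20
20 = (3,2)_6 → 13
13 = (2,1)_6 → 5
5 = (5)_6 → 25
25 = (4,1)_6 → 17
17 = (2,5)_6 → 29  — 29 already seen; the sequence cycles without reaching 1.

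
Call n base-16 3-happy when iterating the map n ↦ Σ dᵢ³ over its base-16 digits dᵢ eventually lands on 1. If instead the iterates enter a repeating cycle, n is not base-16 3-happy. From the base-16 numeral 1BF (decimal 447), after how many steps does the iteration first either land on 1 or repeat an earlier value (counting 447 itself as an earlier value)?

447 = (1,11,15)_16 → 1³ + 11³ + 15³ = 4707
4707 = (1,2,6,3)_16 → 1³ + 2³ + 6³ + 3³ = 252
252 = (15,12)_16 → 15³ + 12³ = 5103
5103 = (1,3,14,15)_16 → 1³ + 3³ + 14³ + 15³ = 6147
6147 = (1,8,0,3)_16 → 1³ + 8³ + 0³ + 3³ = 540
540 = (2,1,12)_16 → 2³ + 1³ + 12³ = 1737
1737 = (6,12,9)_16 → 6³ + 12³ + 9³ = 2673
2673 = (10,7,1)_16 → 10³ + 7³ + 1³ = 1344
1344 = (5,4,0)_16 → 5³ + 4³ + 0³ = 189
189 = (11,13)_16 → 11³ + 13³ = 3528
3528 = (13,12,8)_16 → 13³ + 12³ + 8³ = 4437
4437 = (1,1,5,5)_16 → 1³ + 1³ + 5³ + 5³ = 252  — 252 repeats.
That took 12 steps.

12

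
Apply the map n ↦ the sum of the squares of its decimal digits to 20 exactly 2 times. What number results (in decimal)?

16

20 → 2² + 0² = 4
4 → 4² = 16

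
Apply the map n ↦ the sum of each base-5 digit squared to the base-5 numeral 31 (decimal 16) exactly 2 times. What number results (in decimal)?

4

16 = (3,1)_5 → 3² + 1² = 10
10 = (2,0)_5 → 2² + 0² = 4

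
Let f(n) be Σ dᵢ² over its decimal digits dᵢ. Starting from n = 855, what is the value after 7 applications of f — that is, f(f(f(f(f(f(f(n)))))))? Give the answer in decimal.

855 → 8² + 5² + 5² = 64 + 25 + 25 = 114
114 → 1² + 1² + 4² = 1 + 1 + 16 = 18
18 → 1² + 8² = 1 + 64 = 65
65 → 6² + 5² = 36 + 25 = 61
61 → 6² + 1² = 36 + 1 = 37
37 → 3² + 7² = 9 + 49 = 58
58 → 5² + 8² = 25 + 64 = 89

89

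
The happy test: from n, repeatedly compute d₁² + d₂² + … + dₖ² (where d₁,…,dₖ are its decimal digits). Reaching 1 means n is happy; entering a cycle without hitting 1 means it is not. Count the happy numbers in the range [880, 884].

880: 880 → 128 → 69 → 117 → 51 → 26 → 40 → 16 → 37 → 58 → 89 → 145 → 42 → 20 → 4 → 16  — not happy
881: 881 → 129 → 86 → 100 → 1  — happy
882: 882 → 132 → 14 → 17 → 50 → 25 → 29 → 85 → 89 → 145 → 42 → 20 → 4 → 16 → 37 → 58 → 89  — not happy
883: 883 → 137 → 59 → 106 → 37 → 58 → 89 → 145 → 42 → 20 → 4 → 16 → 37  — not happy
884: 884 → 144 → 33 → 18 → 65 → 61 → 37 → 58 → 89 → 145 → 42 → 20 → 4 → 16 → 37  — not happy
happy: 881

1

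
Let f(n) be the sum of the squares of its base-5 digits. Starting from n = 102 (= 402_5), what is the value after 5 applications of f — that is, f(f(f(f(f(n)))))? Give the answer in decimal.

102 = (4,0,2)_5 → 4² + 0² + 2² = 20
20 = (4,0)_5 → 4² + 0² = 16
16 = (3,1)_5 → 3² + 1² = 10
10 = (2,0)_5 → 2² + 0² = 4
4 = (4)_5 → 4² = 16

16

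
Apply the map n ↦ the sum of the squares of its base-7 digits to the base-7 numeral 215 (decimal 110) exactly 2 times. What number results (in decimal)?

20

110 = (2,1,5)_7 → 2² + 1² + 5² = 30
30 = (4,2)_7 → 4² + 2² = 20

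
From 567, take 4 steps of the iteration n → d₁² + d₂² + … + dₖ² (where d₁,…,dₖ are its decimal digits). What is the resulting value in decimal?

16

567 → 5² + 6² + 7² = 25 + 36 + 49 = 110
110 → 1² + 1² + 0² = 1 + 1 + 0 = 2
2 → 2² = 4
4 → 4² = 16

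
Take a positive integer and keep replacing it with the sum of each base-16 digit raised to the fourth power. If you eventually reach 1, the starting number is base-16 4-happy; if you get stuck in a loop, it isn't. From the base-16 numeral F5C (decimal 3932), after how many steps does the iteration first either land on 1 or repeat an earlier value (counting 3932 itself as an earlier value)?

3932 = (15,5,12)_16 → 15⁴ + 5⁴ + 12⁴ = 71986
71986 = (1,1,9,3,2)_16 → 1⁴ + 1⁴ + 9⁴ + 3⁴ + 2⁴ = 6660
6660 = (1,10,0,4)_16 → 1⁴ + 10⁴ + 0⁴ + 4⁴ = 10257
10257 = (2,8,1,1)_16 → 2⁴ + 8⁴ + 1⁴ + 1⁴ = 4114
4114 = (1,0,1,2)_16 → 1⁴ + 0⁴ + 1⁴ + 2⁴ = 18
18 = (1,2)_16 → 1⁴ + 2⁴ = 17
17 = (1,1)_16 → 1⁴ + 1⁴ = 2
2 = (2)_16 → 2⁴ = 16
16 = (1,0)_16 → 1⁴ + 0⁴ = 1  — reached 1.
That took 9 steps.

9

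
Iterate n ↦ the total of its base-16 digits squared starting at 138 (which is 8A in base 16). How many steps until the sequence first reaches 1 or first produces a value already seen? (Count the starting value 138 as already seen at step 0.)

8

138 = (8,10)_16 → 8² + 10² = 164
164 = (10,4)_16 → 10² + 4² = 116
116 = (7,4)_16 → 7² + 4² = 65
65 = (4,1)_16 → 4² + 1² = 17
17 = (1,1)_16 → 1² + 1² = 2
2 = (2)_16 → 2² = 4
4 = (4)_16 → 4² = 16
16 = (1,0)_16 → 1² + 0² = 1  — reached 1.
That took 8 steps.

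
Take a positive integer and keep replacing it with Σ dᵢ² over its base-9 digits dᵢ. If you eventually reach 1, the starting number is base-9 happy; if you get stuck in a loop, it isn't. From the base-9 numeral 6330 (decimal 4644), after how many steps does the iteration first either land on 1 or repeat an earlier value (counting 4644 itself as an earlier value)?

5

4644 = (6,3,3,0)_9 → 6² + 3² + 3² + 0² = 36 + 9 + 9 + 0 = 54
54 = (6,0)_9 → 6² + 0² = 36 + 0 = 36
36 = (4,0)_9 → 4² + 0² = 16 + 0 = 16
16 = (1,7)_9 → 1² + 7² = 1 + 49 = 50
50 = (5,5)_9 → 5² + 5² = 25 + 25 = 50  — 50 repeats.
That took 5 steps.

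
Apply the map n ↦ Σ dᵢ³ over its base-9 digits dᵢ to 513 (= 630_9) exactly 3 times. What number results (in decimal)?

513 = (6,3,0)_9 → 243
243 = (3,0,0)_9 → 27
27 = (3,0)_9 → 27

27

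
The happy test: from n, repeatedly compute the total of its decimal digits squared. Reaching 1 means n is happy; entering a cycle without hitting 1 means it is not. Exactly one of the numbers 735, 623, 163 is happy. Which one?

623

735: 735 → 83 → 73 → 58 → 89 → 145 → 42 → 20 → 4 → 16 → 37 → 58  — repeats 58 (not happy)
623: 623 → 49 → 97 → 130 → 10 → 1  — reaches 1 (happy)
163: 163 → 46 → 52 → 29 → 85 → 89 → 145 → 42 → 20 → 4 → 16 → 37 → 58 → 89  — repeats 89 (not happy)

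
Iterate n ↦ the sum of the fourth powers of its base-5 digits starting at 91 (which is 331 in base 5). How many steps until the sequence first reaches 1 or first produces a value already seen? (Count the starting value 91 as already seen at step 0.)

91 = (3,3,1)_5 → 163
163 = (1,1,2,3)_5 → 99
99 = (3,4,4)_5 → 593
593 = (4,3,3,3)_5 → 499
499 = (3,4,4,4)_5 → 849
849 = (1,1,3,4,4)_5 → 595
595 = (4,3,4,0)_5 → 593  — 593 repeats.
That took 7 steps.

7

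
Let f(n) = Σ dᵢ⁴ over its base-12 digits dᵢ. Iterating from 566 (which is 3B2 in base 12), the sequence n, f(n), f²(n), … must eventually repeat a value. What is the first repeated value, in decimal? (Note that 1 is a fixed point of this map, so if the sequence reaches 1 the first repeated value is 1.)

566 = (3,11,2)_12 → 14738
14738 = (8,6,4,2)_12 → 5664
5664 = (3,3,4,0)_12 → 418
418 = (2,10,10)_12 → 20016
20016 = (11,7,0,0)_12 → 17042
17042 = (9,10,4,2)_12 → 16833
16833 = (9,8,10,9)_12 → 27218
27218 = (1,3,9,0,2)_12 → 6659
6659 = (3,10,2,11)_12 → 24738
24738 = (1,2,3,9,6)_12 → 7955
7955 = (4,7,2,11)_12 → 17314
17314 = (10,0,2,10)_12 → 20016  — 20016 already appeared earlier.

20016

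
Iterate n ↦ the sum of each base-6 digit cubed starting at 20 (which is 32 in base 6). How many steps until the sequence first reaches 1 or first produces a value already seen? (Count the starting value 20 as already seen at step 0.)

4

20 = (3,2)_6 → 3³ + 2³ = 27 + 8 = 35
35 = (5,5)_6 → 5³ + 5³ = 125 + 125 = 250
250 = (1,0,5,4)_6 → 1³ + 0³ + 5³ + 4³ = 1 + 0 + 125 + 64 = 190
190 = (5,1,4)_6 → 5³ + 1³ + 4³ = 125 + 1 + 64 = 190  — 190 repeats.
That took 4 steps.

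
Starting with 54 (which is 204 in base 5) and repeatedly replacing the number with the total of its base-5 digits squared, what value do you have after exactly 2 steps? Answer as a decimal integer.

54 = (2,0,4)_5 → 2² + 0² + 4² = 4 + 0 + 16 = 20
20 = (4,0)_5 → 4² + 0² = 16 + 0 = 16

16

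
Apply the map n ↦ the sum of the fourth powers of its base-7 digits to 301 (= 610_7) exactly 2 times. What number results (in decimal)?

803

301 = (6,1,0)_7 → 1297
1297 = (3,5,3,2)_7 → 803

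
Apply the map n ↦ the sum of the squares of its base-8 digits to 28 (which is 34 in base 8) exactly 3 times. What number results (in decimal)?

28 = (3,4)_8 → 25
25 = (3,1)_8 → 10
10 = (1,2)_8 → 5

5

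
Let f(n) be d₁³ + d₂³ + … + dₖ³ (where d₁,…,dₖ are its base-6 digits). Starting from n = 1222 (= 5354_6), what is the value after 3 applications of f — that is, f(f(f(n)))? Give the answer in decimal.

1222 = (5,3,5,4)_6 → 5³ + 3³ + 5³ + 4³ = 341
341 = (1,3,2,5)_6 → 1³ + 3³ + 2³ + 5³ = 161
161 = (4,2,5)_6 → 4³ + 2³ + 5³ = 197

197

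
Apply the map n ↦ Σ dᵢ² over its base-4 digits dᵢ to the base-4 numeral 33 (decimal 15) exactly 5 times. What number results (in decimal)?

15 = (3,3)_4 → 3² + 3² = 9 + 9 = 18
18 = (1,0,2)_4 → 1² + 0² + 2² = 1 + 0 + 4 = 5
5 = (1,1)_4 → 1² + 1² = 1 + 1 = 2
2 = (2)_4 → 2² = 4
4 = (1,0)_4 → 1² + 0² = 1 + 0 = 1

1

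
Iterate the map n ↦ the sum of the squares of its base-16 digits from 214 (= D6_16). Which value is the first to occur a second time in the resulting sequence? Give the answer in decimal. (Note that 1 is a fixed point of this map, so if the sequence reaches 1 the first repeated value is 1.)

214 = (13,6)_16 → 205
205 = (12,13)_16 → 313
313 = (1,3,9)_16 → 91
91 = (5,11)_16 → 146
146 = (9,2)_16 → 85
85 = (5,5)_16 → 50
50 = (3,2)_16 → 13
13 = (13)_16 → 169
169 = (10,9)_16 → 181
181 = (11,5)_16 → 146  — 146 already appeared earlier.

146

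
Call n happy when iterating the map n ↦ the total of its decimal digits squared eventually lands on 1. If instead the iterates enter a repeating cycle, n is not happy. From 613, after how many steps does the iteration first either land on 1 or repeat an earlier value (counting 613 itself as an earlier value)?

613 → 6² + 1² + 3² = 46
46 → 4² + 6² = 52
52 → 5² + 2² = 29
29 → 2² + 9² = 85
85 → 8² + 5² = 89
89 → 8² + 9² = 145
145 → 1² + 4² + 5² = 42
42 → 4² + 2² = 20
20 → 2² + 0² = 4
4 → 4² = 16
16 → 1² + 6² = 37
37 → 3² + 7² = 58
58 → 5² + 8² = 89  — 89 repeats.
That took 13 steps.

13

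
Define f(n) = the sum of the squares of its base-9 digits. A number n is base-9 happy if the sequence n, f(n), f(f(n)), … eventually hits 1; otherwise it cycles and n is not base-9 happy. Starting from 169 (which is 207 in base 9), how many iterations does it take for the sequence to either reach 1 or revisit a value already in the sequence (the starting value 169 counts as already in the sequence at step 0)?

169 = (2,0,7)_9 → 2² + 0² + 7² = 4 + 0 + 49 = 53
53 = (5,8)_9 → 5² + 8² = 25 + 64 = 89
89 = (1,0,8)_9 → 1² + 0² + 8² = 1 + 0 + 64 = 65
65 = (7,2)_9 → 7² + 2² = 49 + 4 = 53  — 53 repeats.
That took 4 steps.

4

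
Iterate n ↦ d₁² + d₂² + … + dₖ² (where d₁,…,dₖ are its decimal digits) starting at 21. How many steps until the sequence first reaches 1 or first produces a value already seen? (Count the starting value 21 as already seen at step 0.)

13

21 → 2² + 1² = 4 + 1 = 5
5 → 5² = 25
25 → 2² + 5² = 4 + 25 = 29
29 → 2² + 9² = 4 + 81 = 85
85 → 8² + 5² = 64 + 25 = 89
89 → 8² + 9² = 64 + 81 = 145
145 → 1² + 4² + 5² = 1 + 16 + 25 = 42
42 → 4² + 2² = 16 + 4 = 20
20 → 2² + 0² = 4 + 0 = 4
4 → 4² = 16
16 → 1² + 6² = 1 + 36 = 37
37 → 3² + 7² = 9 + 49 = 58
58 → 5² + 8² = 25 + 64 = 89  — 89 repeats.
That took 13 steps.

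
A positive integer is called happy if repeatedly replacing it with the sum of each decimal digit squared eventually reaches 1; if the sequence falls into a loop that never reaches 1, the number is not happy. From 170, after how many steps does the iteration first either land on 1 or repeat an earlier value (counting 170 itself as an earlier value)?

13

170 → 1² + 7² + 0² = 50
50 → 5² + 0² = 25
25 → 2² + 5² = 29
29 → 2² + 9² = 85
85 → 8² + 5² = 89
89 → 8² + 9² = 145
145 → 1² + 4² + 5² = 42
42 → 4² + 2² = 20
20 → 2² + 0² = 4
4 → 4² = 16
16 → 1² + 6² = 37
37 → 3² + 7² = 58
58 → 5² + 8² = 89  — 89 repeats.
That took 13 steps.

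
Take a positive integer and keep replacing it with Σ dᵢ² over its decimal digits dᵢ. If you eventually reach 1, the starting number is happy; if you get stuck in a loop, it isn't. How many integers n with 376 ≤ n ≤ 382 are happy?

2

376: 376 → 94 → 97 → 130 → 10 → 1  (reaches 1)
377: 377 → 107 → 50 → 25 → 29 → 85 → 89 → 145 → 42 → 20 → 4 → 16 → 37 → 58 → 89  (repeats 89)
378: 378 → 122 → 9 → 81 → 65 → 61 → 37 → 58 → 89 → 145 → 42 → 20 → 4 → 16 → 37  (repeats 37)
379: 379 → 139 → 91 → 82 → 68 → 100 → 1  (reaches 1)
380: 380 → 73 → 58 → 89 → 145 → 42 → 20 → 4 → 16 → 37 → 58  (repeats 58)
381: 381 → 74 → 65 → 61 → 37 → 58 → 89 → 145 → 42 → 20 → 4 → 16 → 37  (repeats 37)
382: 382 → 77 → 98 → 145 → 42 → 20 → 4 → 16 → 37 → 58 → 89 → 145  (repeats 145)
happy: 376, 379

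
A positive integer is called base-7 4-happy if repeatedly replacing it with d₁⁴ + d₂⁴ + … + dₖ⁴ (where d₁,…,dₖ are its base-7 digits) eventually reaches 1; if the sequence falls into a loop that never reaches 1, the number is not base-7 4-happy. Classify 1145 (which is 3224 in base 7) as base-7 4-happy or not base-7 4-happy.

1145 = (3,2,2,4)_7 → 3⁴ + 2⁴ + 2⁴ + 4⁴ = 369
369 = (1,0,3,5)_7 → 1⁴ + 0⁴ + 3⁴ + 5⁴ = 707
707 = (2,0,3,0)_7 → 2⁴ + 0⁴ + 3⁴ + 0⁴ = 97
97 = (1,6,6)_7 → 1⁴ + 6⁴ + 6⁴ = 2593
2593 = (1,0,3,6,3)_7 → 1⁴ + 0⁴ + 3⁴ + 6⁴ + 3⁴ = 1459
1459 = (4,1,5,3)_7 → 4⁴ + 1⁴ + 5⁴ + 3⁴ = 963
963 = (2,5,4,4)_7 → 2⁴ + 5⁴ + 4⁴ + 4⁴ = 1153
1153 = (3,2,3,5)_7 → 3⁴ + 2⁴ + 3⁴ + 5⁴ = 803
803 = (2,2,2,5)_7 → 2⁴ + 2⁴ + 2⁴ + 5⁴ = 673
673 = (1,6,5,1)_7 → 1⁴ + 6⁴ + 5⁴ + 1⁴ = 1923
1923 = (5,4,1,5)_7 → 5⁴ + 4⁴ + 1⁴ + 5⁴ = 1507
1507 = (4,2,5,2)_7 → 4⁴ + 2⁴ + 5⁴ + 2⁴ = 913
913 = (2,4,4,3)_7 → 2⁴ + 4⁴ + 4⁴ + 3⁴ = 609
609 = (1,5,3,0)_7 → 1⁴ + 5⁴ + 3⁴ + 0⁴ = 707  — 707 already seen; the sequence cycles without reaching 1.

not base-7 4-happy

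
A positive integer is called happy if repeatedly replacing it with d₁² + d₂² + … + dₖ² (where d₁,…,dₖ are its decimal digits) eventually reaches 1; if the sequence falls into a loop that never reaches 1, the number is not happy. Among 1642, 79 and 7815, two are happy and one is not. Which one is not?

1642

1642: 1642 → 57 → 74 → 65 → 61 → 37 → 58 → 89 → 145 → 42 → 20 → 4 → 16 → 37  — repeats 37 (not happy)
79: 79 → 130 → 10 → 1  — reaches 1 (happy)
7815: 7815 → 139 → 91 → 82 → 68 → 100 → 1  — reaches 1 (happy)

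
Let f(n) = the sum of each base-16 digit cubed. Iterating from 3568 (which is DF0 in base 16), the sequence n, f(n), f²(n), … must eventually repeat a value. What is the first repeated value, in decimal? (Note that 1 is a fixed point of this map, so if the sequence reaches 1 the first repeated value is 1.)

1189

3568 = (13,15,0)_16 → 13³ + 15³ + 0³ = 5572
5572 = (1,5,12,4)_16 → 1³ + 5³ + 12³ + 4³ = 1918
1918 = (7,7,14)_16 → 7³ + 7³ + 14³ = 3430
3430 = (13,6,6)_16 → 13³ + 6³ + 6³ = 2629
2629 = (10,4,5)_16 → 10³ + 4³ + 5³ = 1189
1189 = (4,10,5)_16 → 4³ + 10³ + 5³ = 1189  — 1189 already appeared earlier.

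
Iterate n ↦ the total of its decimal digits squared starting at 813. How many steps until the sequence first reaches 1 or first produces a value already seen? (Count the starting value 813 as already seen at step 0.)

12

813 → 8² + 1² + 3² = 74
74 → 7² + 4² = 65
65 → 6² + 5² = 61
61 → 6² + 1² = 37
37 → 3² + 7² = 58
58 → 5² + 8² = 89
89 → 8² + 9² = 145
145 → 1² + 4² + 5² = 42
42 → 4² + 2² = 20
20 → 2² + 0² = 4
4 → 4² = 16
16 → 1² + 6² = 37  — 37 repeats.
That took 12 steps.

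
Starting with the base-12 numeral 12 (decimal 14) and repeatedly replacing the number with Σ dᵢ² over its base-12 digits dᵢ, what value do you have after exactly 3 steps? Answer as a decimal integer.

5

14 = (1,2)_12 → 5
5 = (5)_12 → 25
25 = (2,1)_12 → 5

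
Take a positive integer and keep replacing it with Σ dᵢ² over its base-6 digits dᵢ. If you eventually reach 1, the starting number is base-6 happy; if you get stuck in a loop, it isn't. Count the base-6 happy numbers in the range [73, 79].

1

73: 73 → 5 → 25 → 17 → 29 → 41 → 26 → 20 → 13 → 5  — not base-6 happy
74: 74 → 8 → 5 → 25 → 17 → 29 → 41 → 26 → 20 → 13 → 5  — not base-6 happy
75: 75 → 13 → 5 → 25 → 17 → 29 → 41 → 26 → 20 → 13  — not base-6 happy
76: 76 → 20 → 13 → 5 → 25 → 17 → 29 → 41 → 26 → 20  — not base-6 happy
77: 77 → 29 → 41 → 26 → 20 → 13 → 5 → 25 → 17 → 29  — not base-6 happy
78: 78 → 5 → 25 → 17 → 29 → 41 → 26 → 20 → 13 → 5  — not base-6 happy
79: 79 → 6 → 1  — base-6 happy
base-6 happy: 79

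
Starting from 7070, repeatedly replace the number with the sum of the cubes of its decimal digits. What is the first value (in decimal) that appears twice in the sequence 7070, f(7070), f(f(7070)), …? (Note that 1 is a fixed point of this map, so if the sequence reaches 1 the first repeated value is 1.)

407

7070 → 7³ + 0³ + 7³ + 0³ = 686
686 → 6³ + 8³ + 6³ = 944
944 → 9³ + 4³ + 4³ = 857
857 → 8³ + 5³ + 7³ = 980
980 → 9³ + 8³ + 0³ = 1241
1241 → 1³ + 2³ + 4³ + 1³ = 74
74 → 7³ + 4³ = 407
407 → 4³ + 0³ + 7³ = 407  — 407 already appeared earlier.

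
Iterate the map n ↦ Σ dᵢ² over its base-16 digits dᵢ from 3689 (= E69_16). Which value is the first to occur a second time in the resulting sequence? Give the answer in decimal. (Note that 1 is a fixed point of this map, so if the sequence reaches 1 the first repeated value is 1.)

3689 = (14,6,9)_16 → 14² + 6² + 9² = 313
313 = (1,3,9)_16 → 1² + 3² + 9² = 91
91 = (5,11)_16 → 5² + 11² = 146
146 = (9,2)_16 → 9² + 2² = 85
85 = (5,5)_16 → 5² + 5² = 50
50 = (3,2)_16 → 3² + 2² = 13
13 = (13)_16 → 13² = 169
169 = (10,9)_16 → 10² + 9² = 181
181 = (11,5)_16 → 11² + 5² = 146  — 146 already appeared earlier.

146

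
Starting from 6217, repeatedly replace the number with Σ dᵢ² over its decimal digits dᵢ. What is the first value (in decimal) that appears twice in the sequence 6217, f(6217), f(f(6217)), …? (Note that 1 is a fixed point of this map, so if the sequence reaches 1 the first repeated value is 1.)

37

6217 → 6² + 2² + 1² + 7² = 36 + 4 + 1 + 49 = 90
90 → 9² + 0² = 81 + 0 = 81
81 → 8² + 1² = 64 + 1 = 65
65 → 6² + 5² = 36 + 25 = 61
61 → 6² + 1² = 36 + 1 = 37
37 → 3² + 7² = 9 + 49 = 58
58 → 5² + 8² = 25 + 64 = 89
89 → 8² + 9² = 64 + 81 = 145
145 → 1² + 4² + 5² = 1 + 16 + 25 = 42
42 → 4² + 2² = 16 + 4 = 20
20 → 2² + 0² = 4 + 0 = 4
4 → 4² = 16
16 → 1² + 6² = 1 + 36 = 37  — 37 already appeared earlier.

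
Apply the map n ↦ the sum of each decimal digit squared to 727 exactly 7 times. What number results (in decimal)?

727 → 7² + 2² + 7² = 102
102 → 1² + 0² + 2² = 5
5 → 5² = 25
25 → 2² + 5² = 29
29 → 2² + 9² = 85
85 → 8² + 5² = 89
89 → 8² + 9² = 145

145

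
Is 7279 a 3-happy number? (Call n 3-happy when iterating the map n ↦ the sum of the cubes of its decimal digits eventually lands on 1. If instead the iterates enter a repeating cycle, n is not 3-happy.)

3-happy

7279 → 1423
1423 → 100
100 → 1  — reached 1.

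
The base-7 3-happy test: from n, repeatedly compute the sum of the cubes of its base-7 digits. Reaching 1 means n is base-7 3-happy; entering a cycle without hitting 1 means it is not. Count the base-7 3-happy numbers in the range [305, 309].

305: 305 → 281 → 251 → 341 → 557 → 137 → 197 → 65 → 17 → 35 → 125 → 251  (repeats 251)
306: 306 → 342 → 648 → 282 → 258 → 342  (repeats 342)
307: 307 → 433 → 343 → 1  (reaches 1)
308: 308 → 224 → 128 → 80 → 92 → 218 → 92  (repeats 92)
309: 309 → 225 → 129 → 99 → 9 → 9  (repeats 9)
base-7 3-happy: 307

1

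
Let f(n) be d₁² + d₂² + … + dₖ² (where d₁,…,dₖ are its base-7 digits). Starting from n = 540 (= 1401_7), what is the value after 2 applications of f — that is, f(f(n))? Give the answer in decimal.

540 = (1,4,0,1)_7 → 1² + 4² + 0² + 1² = 1 + 16 + 0 + 1 = 18
18 = (2,4)_7 → 2² + 4² = 4 + 16 = 20

20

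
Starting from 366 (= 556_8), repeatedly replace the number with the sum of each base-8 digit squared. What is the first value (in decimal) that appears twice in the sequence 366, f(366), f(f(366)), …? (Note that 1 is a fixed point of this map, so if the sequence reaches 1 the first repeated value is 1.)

366 = (5,5,6)_8 → 5² + 5² + 6² = 25 + 25 + 36 = 86
86 = (1,2,6)_8 → 1² + 2² + 6² = 1 + 4 + 36 = 41
41 = (5,1)_8 → 5² + 1² = 25 + 1 = 26
26 = (3,2)_8 → 3² + 2² = 9 + 4 = 13
13 = (1,5)_8 → 1² + 5² = 1 + 25 = 26  — 26 already appeared earlier.

26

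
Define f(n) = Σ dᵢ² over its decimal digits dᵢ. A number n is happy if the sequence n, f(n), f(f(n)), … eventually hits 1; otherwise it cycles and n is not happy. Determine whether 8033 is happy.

8033 → 8² + 0² + 3² + 3² = 64 + 0 + 9 + 9 = 82
82 → 8² + 2² = 64 + 4 = 68
68 → 6² + 8² = 36 + 64 = 100
100 → 1² + 0² + 0² = 1 + 0 + 0 = 1  — reached 1.

happy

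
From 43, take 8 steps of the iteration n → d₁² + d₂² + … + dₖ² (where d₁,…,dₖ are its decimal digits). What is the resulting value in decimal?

43 → 4² + 3² = 16 + 9 = 25
25 → 2² + 5² = 4 + 25 = 29
29 → 2² + 9² = 4 + 81 = 85
85 → 8² + 5² = 64 + 25 = 89
89 → 8² + 9² = 64 + 81 = 145
145 → 1² + 4² + 5² = 1 + 16 + 25 = 42
42 → 4² + 2² = 16 + 4 = 20
20 → 2² + 0² = 4 + 0 = 4

4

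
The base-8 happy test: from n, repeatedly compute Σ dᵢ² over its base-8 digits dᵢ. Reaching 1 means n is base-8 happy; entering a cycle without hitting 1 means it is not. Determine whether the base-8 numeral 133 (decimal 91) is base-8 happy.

not base-8 happy

91 = (1,3,3)_8 → 1² + 3² + 3² = 1 + 9 + 9 = 19
19 = (2,3)_8 → 2² + 3² = 4 + 9 = 13
13 = (1,5)_8 → 1² + 5² = 1 + 25 = 26
26 = (3,2)_8 → 3² + 2² = 9 + 4 = 13  — 13 already seen; the sequence cycles without reaching 1.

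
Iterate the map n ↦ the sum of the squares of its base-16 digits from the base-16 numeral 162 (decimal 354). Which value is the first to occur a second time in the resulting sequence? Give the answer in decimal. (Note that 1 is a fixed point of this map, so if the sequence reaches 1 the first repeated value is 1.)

85

354 = (1,6,2)_16 → 41
41 = (2,9)_16 → 85
85 = (5,5)_16 → 50
50 = (3,2)_16 → 13
13 = (13)_16 → 169
169 = (10,9)_16 → 181
181 = (11,5)_16 → 146
146 = (9,2)_16 → 85  — 85 already appeared earlier.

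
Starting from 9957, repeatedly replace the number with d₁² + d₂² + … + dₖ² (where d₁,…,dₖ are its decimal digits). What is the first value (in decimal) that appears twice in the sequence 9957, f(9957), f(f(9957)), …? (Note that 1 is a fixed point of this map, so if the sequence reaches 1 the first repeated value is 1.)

1

9957 → 9² + 9² + 5² + 7² = 81 + 81 + 25 + 49 = 236
236 → 2² + 3² + 6² = 4 + 9 + 36 = 49
49 → 4² + 9² = 16 + 81 = 97
97 → 9² + 7² = 81 + 49 = 130
130 → 1² + 3² + 0² = 1 + 9 + 0 = 10
10 → 1² + 0² = 1 + 0 = 1  — reached the fixed point 1.
1 → 1, so 1 is the first repeated value.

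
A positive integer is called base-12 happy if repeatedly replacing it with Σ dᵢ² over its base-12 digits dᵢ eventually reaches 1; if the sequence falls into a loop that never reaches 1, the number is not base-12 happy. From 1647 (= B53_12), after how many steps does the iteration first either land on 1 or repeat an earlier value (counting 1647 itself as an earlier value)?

13

1647 = (11,5,3)_12 → 11² + 5² + 3² = 155
155 = (1,0,11)_12 → 1² + 0² + 11² = 122
122 = (10,2)_12 → 10² + 2² = 104
104 = (8,8)_12 → 8² + 8² = 128
128 = (10,8)_12 → 10² + 8² = 164
164 = (1,1,8)_12 → 1² + 1² + 8² = 66
66 = (5,6)_12 → 5² + 6² = 61
61 = (5,1)_12 → 5² + 1² = 26
26 = (2,2)_12 → 2² + 2² = 8
8 = (8)_12 → 8² = 64
64 = (5,4)_12 → 5² + 4² = 41
41 = (3,5)_12 → 3² + 5² = 34
34 = (2,10)_12 → 2² + 10² = 104  — 104 repeats.
That took 13 steps.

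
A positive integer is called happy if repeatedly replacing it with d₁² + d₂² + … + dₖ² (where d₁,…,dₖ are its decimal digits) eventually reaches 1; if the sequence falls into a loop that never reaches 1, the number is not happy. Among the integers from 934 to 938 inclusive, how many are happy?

934: 934 → 106 → 37 → 58 → 89 → 145 → 42 → 20 → 4 → 16 → 37  (repeats 37)
935: 935 → 115 → 27 → 53 → 34 → 25 → 29 → 85 → 89 → 145 → 42 → 20 → 4 → 16 → 37 → 58 → 89  (repeats 89)
936: 936 → 126 → 41 → 17 → 50 → 25 → 29 → 85 → 89 → 145 → 42 → 20 → 4 → 16 → 37 → 58 → 89  (repeats 89)
937: 937 → 139 → 91 → 82 → 68 → 100 → 1  (reaches 1)
938: 938 → 154 → 42 → 20 → 4 → 16 → 37 → 58 → 89 → 145 → 42  (repeats 42)
happy: 937

1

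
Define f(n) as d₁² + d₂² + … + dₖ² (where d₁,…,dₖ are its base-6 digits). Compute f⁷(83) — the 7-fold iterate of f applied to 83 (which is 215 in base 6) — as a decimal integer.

83 = (2,1,5)_6 → 30
30 = (5,0)_6 → 25
25 = (4,1)_6 → 17
17 = (2,5)_6 → 29
29 = (4,5)_6 → 41
41 = (1,0,5)_6 → 26
26 = (4,2)_6 → 20

20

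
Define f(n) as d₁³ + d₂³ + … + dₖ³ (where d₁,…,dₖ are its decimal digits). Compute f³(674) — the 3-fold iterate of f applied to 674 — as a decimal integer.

674 → 6³ + 7³ + 4³ = 623
623 → 6³ + 2³ + 3³ = 251
251 → 2³ + 5³ + 1³ = 134

134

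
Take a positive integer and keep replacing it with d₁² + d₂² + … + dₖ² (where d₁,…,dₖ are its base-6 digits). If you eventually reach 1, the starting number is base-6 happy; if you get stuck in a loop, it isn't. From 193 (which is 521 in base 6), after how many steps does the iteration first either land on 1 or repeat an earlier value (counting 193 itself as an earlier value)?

193 = (5,2,1)_6 → 5² + 2² + 1² = 25 + 4 + 1 = 30
30 = (5,0)_6 → 5² + 0² = 25 + 0 = 25
25 = (4,1)_6 → 4² + 1² = 16 + 1 = 17
17 = (2,5)_6 → 2² + 5² = 4 + 25 = 29
29 = (4,5)_6 → 4² + 5² = 16 + 25 = 41
41 = (1,0,5)_6 → 1² + 0² + 5² = 1 + 0 + 25 = 26
26 = (4,2)_6 → 4² + 2² = 16 + 4 = 20
20 = (3,2)_6 → 3² + 2² = 9 + 4 = 13
13 = (2,1)_6 → 2² + 1² = 4 + 1 = 5
5 = (5)_6 → 5² = 25  — 25 repeats.
That took 10 steps.

10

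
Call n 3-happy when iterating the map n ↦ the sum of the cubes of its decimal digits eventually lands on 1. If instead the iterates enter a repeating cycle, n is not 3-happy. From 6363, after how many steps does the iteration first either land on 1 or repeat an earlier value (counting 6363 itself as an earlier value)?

6

6363 → 486
486 → 792
792 → 1080
1080 → 513
513 → 153
153 → 153  — 153 repeats.
That took 6 steps.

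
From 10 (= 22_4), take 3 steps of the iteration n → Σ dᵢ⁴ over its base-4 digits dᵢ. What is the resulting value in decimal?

1

10 = (2,2)_4 → 32
32 = (2,0,0)_4 → 16
16 = (1,0,0)_4 → 1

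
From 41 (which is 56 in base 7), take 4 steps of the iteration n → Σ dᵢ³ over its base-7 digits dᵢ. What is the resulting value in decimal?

197

41 = (5,6)_7 → 5³ + 6³ = 125 + 216 = 341
341 = (6,6,5)_7 → 6³ + 6³ + 5³ = 216 + 216 + 125 = 557
557 = (1,4,2,4)_7 → 1³ + 4³ + 2³ + 4³ = 1 + 64 + 8 + 64 = 137
137 = (2,5,4)_7 → 2³ + 5³ + 4³ = 8 + 125 + 64 = 197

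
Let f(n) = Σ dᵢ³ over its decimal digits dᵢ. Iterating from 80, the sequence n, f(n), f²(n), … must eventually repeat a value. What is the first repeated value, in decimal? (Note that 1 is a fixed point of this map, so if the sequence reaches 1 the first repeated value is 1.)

80 → 8³ + 0³ = 512 + 0 = 512
512 → 5³ + 1³ + 2³ = 125 + 1 + 8 = 134
134 → 1³ + 3³ + 4³ = 1 + 27 + 64 = 92
92 → 9³ + 2³ = 729 + 8 = 737
737 → 7³ + 3³ + 7³ = 343 + 27 + 343 = 713
713 → 7³ + 1³ + 3³ = 343 + 1 + 27 = 371
371 → 3³ + 7³ + 1³ = 27 + 343 + 1 = 371  — 371 already appeared earlier.

371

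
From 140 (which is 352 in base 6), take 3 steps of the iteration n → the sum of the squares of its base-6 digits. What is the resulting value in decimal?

25

140 = (3,5,2)_6 → 3² + 5² + 2² = 9 + 25 + 4 = 38
38 = (1,0,2)_6 → 1² + 0² + 2² = 1 + 0 + 4 = 5
5 = (5)_6 → 5² = 25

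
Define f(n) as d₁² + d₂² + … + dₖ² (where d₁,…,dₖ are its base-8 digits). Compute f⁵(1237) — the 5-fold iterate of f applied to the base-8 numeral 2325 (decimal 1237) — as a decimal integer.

1237 = (2,3,2,5)_8 → 42
42 = (5,2)_8 → 29
29 = (3,5)_8 → 34
34 = (4,2)_8 → 20
20 = (2,4)_8 → 20

20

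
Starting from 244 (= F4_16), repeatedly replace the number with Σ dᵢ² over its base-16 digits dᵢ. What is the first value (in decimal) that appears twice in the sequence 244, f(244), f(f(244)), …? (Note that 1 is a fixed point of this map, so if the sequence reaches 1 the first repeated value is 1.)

169

244 = (15,4)_16 → 15² + 4² = 241
241 = (15,1)_16 → 15² + 1² = 226
226 = (14,2)_16 → 14² + 2² = 200
200 = (12,8)_16 → 12² + 8² = 208
208 = (13,0)_16 → 13² + 0² = 169
169 = (10,9)_16 → 10² + 9² = 181
181 = (11,5)_16 → 11² + 5² = 146
146 = (9,2)_16 → 9² + 2² = 85
85 = (5,5)_16 → 5² + 5² = 50
50 = (3,2)_16 → 3² + 2² = 13
13 = (13)_16 → 13² = 169  — 169 already appeared earlier.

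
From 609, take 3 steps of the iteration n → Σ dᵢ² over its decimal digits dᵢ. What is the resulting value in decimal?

609 → 6² + 0² + 9² = 117
117 → 1² + 1² + 7² = 51
51 → 5² + 1² = 26

26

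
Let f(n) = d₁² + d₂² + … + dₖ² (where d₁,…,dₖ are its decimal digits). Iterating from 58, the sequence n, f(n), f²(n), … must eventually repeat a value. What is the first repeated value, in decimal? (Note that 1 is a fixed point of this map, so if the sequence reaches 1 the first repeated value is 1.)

58 → 89
89 → 145
145 → 42
42 → 20
20 → 4
4 → 16
16 → 37
37 → 58  — 58 already appeared earlier.

58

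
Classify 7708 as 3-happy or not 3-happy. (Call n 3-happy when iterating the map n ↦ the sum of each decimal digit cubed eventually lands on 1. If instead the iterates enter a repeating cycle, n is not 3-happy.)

7708 → 1198
1198 → 1243
1243 → 100
100 → 1  — reached 1.

3-happy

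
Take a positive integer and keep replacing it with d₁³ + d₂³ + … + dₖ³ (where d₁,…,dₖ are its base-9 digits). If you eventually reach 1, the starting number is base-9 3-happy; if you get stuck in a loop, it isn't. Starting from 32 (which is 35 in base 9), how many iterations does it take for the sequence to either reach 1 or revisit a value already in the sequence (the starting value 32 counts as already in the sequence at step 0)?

12

32 = (3,5)_9 → 3³ + 5³ = 27 + 125 = 152
152 = (1,7,8)_9 → 1³ + 7³ + 8³ = 1 + 343 + 512 = 856
856 = (1,1,5,1)_9 → 1³ + 1³ + 5³ + 1³ = 1 + 1 + 125 + 1 = 128
128 = (1,5,2)_9 → 1³ + 5³ + 2³ = 1 + 125 + 8 = 134
134 = (1,5,8)_9 → 1³ + 5³ + 8³ = 1 + 125 + 512 = 638
638 = (7,7,8)_9 → 7³ + 7³ + 8³ = 343 + 343 + 512 = 1198
1198 = (1,5,7,1)_9 → 1³ + 5³ + 7³ + 1³ = 1 + 125 + 343 + 1 = 470
470 = (5,7,2)_9 → 5³ + 7³ + 2³ = 125 + 343 + 8 = 476
476 = (5,7,8)_9 → 5³ + 7³ + 8³ = 125 + 343 + 512 = 980
980 = (1,3,0,8)_9 → 1³ + 3³ + 0³ + 8³ = 1 + 27 + 0 + 512 = 540
540 = (6,6,0)_9 → 6³ + 6³ + 0³ = 216 + 216 + 0 = 432
432 = (5,3,0)_9 → 5³ + 3³ + 0³ = 125 + 27 + 0 = 152  — 152 repeats.
That took 12 steps.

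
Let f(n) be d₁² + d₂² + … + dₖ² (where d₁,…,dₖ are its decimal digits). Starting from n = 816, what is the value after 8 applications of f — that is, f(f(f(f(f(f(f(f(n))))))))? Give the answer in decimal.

145

816 → 8² + 1² + 6² = 64 + 1 + 36 = 101
101 → 1² + 0² + 1² = 1 + 0 + 1 = 2
2 → 2² = 4
4 → 4² = 16
16 → 1² + 6² = 1 + 36 = 37
37 → 3² + 7² = 9 + 49 = 58
58 → 5² + 8² = 25 + 64 = 89
89 → 8² + 9² = 64 + 81 = 145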